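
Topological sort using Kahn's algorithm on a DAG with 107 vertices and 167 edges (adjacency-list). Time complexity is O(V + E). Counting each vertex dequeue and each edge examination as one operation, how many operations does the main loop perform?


Kahn's algorithm:
  1. Compute in-degrees: O(V + E)
  2. Process queue: each vertex dequeued once (O(V))
     each edge examined once (O(E))
Total = V + E = 107 + 167 = 274


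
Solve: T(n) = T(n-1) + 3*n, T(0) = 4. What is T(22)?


Expanding the recurrence:
T(22) = T(21) + 3*22
       = T(20) + 3*21 + 3*22
       ...
       = T(0) + 3*(1 + 2 + ... + 22)
       = 4 + 3 * 22*23/2
       = 4 + 3 * 253
       = 4 + 759 = 763


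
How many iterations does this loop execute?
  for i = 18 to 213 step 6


The loop variable i takes values starting at 18 and increments by 6 each iteration.
Sequence: i = 18, 24, 30, 36, 42, 48, 54, 60, 66, ...
The upper bound 213 is inclusive, so the count is floor((last - first) / step) + 1:
floor((213 - 18) / 6) + 1 = floor(195/6) + 1 = 32 + 1 = 33


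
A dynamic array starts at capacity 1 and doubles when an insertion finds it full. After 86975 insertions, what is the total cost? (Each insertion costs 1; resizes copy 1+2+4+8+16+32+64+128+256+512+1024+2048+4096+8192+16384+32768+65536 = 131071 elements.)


Insertion cost: 86975 (one per element)
Resizes occur just before inserting elements 2, 3, 5, 9, ...
Elements copied at each resize: 1 + 2 + 4 + 8 + 16 + 32 + 64 + 128 + 256 + 512 + 1024 + 2048 + 4096 + 8192 + 16384 + 32768 + 65536
Sum of copies = 131071 (geometric series: 2^k - 1)
Total = 86975 + 131071 = 218046


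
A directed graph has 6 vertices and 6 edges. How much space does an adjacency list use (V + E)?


Adjacency list: one list head per vertex + one entry per edge
Vertex heads: 6
Edge entries: 6
Total = 6 + 6 = 12


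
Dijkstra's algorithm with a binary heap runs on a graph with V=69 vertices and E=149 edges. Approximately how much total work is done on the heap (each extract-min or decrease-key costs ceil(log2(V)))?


Dijkstra with a binary heap: each vertex is extracted once, each edge may relax once.
Each heap operation costs O(log V).
V + E = 69 + 149 = 218
ceil(log2(69)) = 7 (since 2^6 = 64 < 69 <= 128 = 2^7)
Total heap work = (V+E) * ceil(log2(V)) = 218 * 7 = 1526


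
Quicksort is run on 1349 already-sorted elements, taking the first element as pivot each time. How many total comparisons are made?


Sum of comparisons per partition:
1348 + 1347 + ... + 1 + 0
= 1349 * (1349 - 1) / 2
= 1349 * 1348 / 2
= 909226


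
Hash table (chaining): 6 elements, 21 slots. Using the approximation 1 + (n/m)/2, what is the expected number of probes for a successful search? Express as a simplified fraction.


Computing expected probes:
alpha = 6/21
= 1 + alpha/2
= 1 + 6/(2*21)
= (2*21 + 6) / (2*21)
= 48/42 = 8/7


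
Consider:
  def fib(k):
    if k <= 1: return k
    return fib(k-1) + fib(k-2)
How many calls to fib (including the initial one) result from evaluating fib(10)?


Let C(m) = total calls to evaluate fib(m). Then C(0)=C(1)=1, and
C(m) = 1 + C(m-1) + C(m-2) for m >= 2.
Build the table (each entry = 1 + previous two):
  C(0) = 1
  C(1) = 1
  C(2) = 1 + 1 + 1 = 3
  C(3) = 1 + 3 + 1 = 5
  C(4) = 1 + 5 + 3 = 9
  C(5) = 1 + 9 + 5 = 15
  C(6) = 1 + 15 + 9 = 25
  C(7) = 1 + 25 + 15 = 41
  C(8) = 1 + 41 + 25 = 67
  C(9) = 1 + 67 + 41 = 109
  C(10) = 1 + 109 + 67 = 177
Total calls for fib(10) = 177


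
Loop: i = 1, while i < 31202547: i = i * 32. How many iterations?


i multiplies by 32 each step:
i = 1 -> 32 -> 1024 -> 32768 -> 1048576 -> 33554432 (stop)
Iterations = ceil(log_32(31202547)) = 5


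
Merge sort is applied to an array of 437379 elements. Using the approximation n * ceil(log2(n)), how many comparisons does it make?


Merge sort divides the array into halves recursively.
Number of levels = ceil(log2(437379)) = 19
At each level, approximately n = 437379 comparisons are needed for merging.
Total comparisons ~ n * ceil(log2(n)) = 437379 * 19 = 8310201


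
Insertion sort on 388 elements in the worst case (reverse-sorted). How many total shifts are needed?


In the worst case (reverse-sorted), each element shifts past all previous:
  Element 1: 1 shifts
  Element 2: 2 shifts
  Element 3: 3 shifts
  Element 4: 4 shifts
  Element 5: 5 shifts
  ...
  Element 387: 387 shifts
Total = 1 + 2 + ... + 387
= 388*(388-1)/2 = 75078


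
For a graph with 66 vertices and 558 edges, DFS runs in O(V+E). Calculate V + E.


A full DFS traversal visits each vertex once and examines each edge once.
V = 66
E = 558
Sum = 66 + 558 = 624


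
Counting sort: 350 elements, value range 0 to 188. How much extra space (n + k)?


n = 350 (output array)
k = 189 (count array for 189 distinct values)
Extra space = 350 + 189 = 539


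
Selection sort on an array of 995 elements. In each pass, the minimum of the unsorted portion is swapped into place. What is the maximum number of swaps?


Selection sort performs one swap per pass:
  Pass 1: find min in positions 0 to 994, swap with position 0
  Pass 2: find min in positions 1 to 994, swap with position 1
  Pass 3: find min in positions 2 to 994, swap with position 2
  Pass 4: find min in positions 3 to 994, swap with position 3
  Pass 5: find min in positions 4 to 994, swap with position 4
  ... (989 more passes)
Total passes (and swaps) = n - 1 = 995 - 1 = 994


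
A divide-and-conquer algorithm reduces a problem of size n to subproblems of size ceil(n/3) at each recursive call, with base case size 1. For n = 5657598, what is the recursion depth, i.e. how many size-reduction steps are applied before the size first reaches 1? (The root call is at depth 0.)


Each step divides the size by 3 (rounding up); after k steps the size is ceil(n/3^k), which equals 1 exactly when 3^k >= n.
So the depth is the smallest k with 3^k >= 5657598, i.e. ceil(log_3(5657598)).
3^14 = 4782969 < 5657598 <= 14348907 = 3^15
Recursion depth = 15


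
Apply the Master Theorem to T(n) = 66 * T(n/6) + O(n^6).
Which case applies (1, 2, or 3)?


The Master Theorem: T(n) = a*T(n/b) + O(n^c)
  a = 66, b = 6, c = 6
log_b(a) = log_6(66) ~ 2.338
Compare b^c with a: 6^6 = 46656 > 66, so c > log_b(a).
Since c > log_b(a), Case 3 applies.
T(n) = O(n^6)
Master Theorem case = 3


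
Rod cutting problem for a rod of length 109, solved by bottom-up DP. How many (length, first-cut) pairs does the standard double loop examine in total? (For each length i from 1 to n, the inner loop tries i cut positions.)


For each subproblem length i = 1..109, the inner loop considers i possible first cuts.
Total = 1 + 2 + ... + 109
= 109*(109+1)/2
= 109*110/2 = 5995


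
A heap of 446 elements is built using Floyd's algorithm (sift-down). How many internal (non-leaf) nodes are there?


Leaf nodes occupy roughly half the array.
Sift-down is called for each internal node, starting from the last one.
Internal nodes = floor(n/2) = floor(446/2) = 223


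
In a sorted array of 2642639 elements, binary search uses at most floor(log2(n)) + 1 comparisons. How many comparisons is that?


Halving sequence: 2642639 -> 1321319 -> 660659 -> 330329 -> 165164 -> 82582 -> 41291 -> 20645 -> 10322 -> 5161 -> 2580 -> 1290 -> 645 -> 322 -> 161 -> 80 -> 40 -> 20 -> 10 -> 5 -> 2 -> 1
Number of halvings = 21
Max comparisons = 21 + 1 = 22


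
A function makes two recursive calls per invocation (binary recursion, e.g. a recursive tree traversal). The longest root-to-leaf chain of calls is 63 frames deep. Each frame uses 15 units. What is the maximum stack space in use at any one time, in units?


Binary recursion: the two calls run one after the other, so only one root-to-leaf chain of frames is on the stack at a time.
Maximum depth (longest chain) = 63 frames
Each frame = 15 units
Max stack space = 63 * 15 = 945


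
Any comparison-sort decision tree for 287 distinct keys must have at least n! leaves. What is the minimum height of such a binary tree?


A binary decision tree of height h has at most 2^h leaves and needs at least n! of them, so h >= ceil(log2(n!)).
287! is far too large to multiply out, so use Stirling's series:
  ln(n!) ~ n ln n - n + (1/2) ln(2 pi n) + 1/(12n)  (error below 1/(360 n^3), negligible here)
  ln(287) = 5.6594822
  n ln n = 287 * 5.6594822 = 1624.2714
  (1/2) ln(2 pi * 287) = (1/2) ln(1803.2742) = 3.7487
  1/(12*287) = 0.0003
  ln(287!) ~ 1624.2714 - 287 + 3.7487 + 0.0003 = 1341.0204
Convert to base 2: log2(287!) = 1341.0204 / ln 2 = 1341.0204 / 0.69314718 = 1934.6835
ceil(1934.6835) = 1935


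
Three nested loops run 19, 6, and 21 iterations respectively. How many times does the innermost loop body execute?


Loop 1 (outermost): 19 iterations
Loop 2 (middle): 6 iterations per outer
Loop 3 (innermost): 21 iterations per middle
Total = 19 * 6 * 21 = 2394


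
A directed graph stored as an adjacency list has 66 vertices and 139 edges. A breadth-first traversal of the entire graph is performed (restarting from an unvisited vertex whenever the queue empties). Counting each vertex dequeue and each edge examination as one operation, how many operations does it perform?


A full BFS traversal dequeues each vertex once and examines each edge once.
Vertex visits: 66
Edge visits: 139
V + E = 66 + 139 = 205


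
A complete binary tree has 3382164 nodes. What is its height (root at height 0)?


In a complete binary tree, level k holds nodes 2^k .. 2^(k+1)-1 (1-indexed).
Height = floor(log2(n)) = floor(log2(3382164)) = 21
Check: 2^21 = 2097152 <= 3382164 < 4194304 = 2^22


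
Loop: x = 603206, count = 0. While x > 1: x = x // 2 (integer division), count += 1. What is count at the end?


The variable x halves each step:
x = 603206 -> 301603 -> 150801 -> 75400 -> 37700 -> 18850 -> 9425 -> 4712 -> 2356 -> 1178 -> 589 -> 294 -> 147 -> 73 -> 36 -> 18 -> 9 -> 4 -> 2 -> 1
Number of halvings = floor(log2(603206)) = 19


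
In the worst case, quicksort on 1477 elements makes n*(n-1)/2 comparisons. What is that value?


Sum of comparisons per partition:
1476 + 1475 + ... + 1 + 0
= 1477 * (1477 - 1) / 2
= 1477 * 1476 / 2
= 1090026


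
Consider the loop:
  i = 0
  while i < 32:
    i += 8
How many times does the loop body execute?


Starting at i = 0, each iteration adds 8.
Iterations until i >= 32:
  Iteration 1: i = 0 -> i = 8
  Iteration 2: i = 8 -> i = 16
  Iteration 3: i = 16 -> i = 24
  Iteration 4: i = 24 -> i = 32
Total iterations = ceil(32/8) = 4


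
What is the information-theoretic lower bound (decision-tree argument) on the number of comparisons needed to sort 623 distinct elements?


A binary decision tree of height h has at most 2^h leaves and needs at least n! of them, so h >= ceil(log2(n!)).
623! is far too large to multiply out, so use Stirling's series:
  ln(n!) ~ n ln n - n + (1/2) ln(2 pi n) + 1/(12n)  (error below 1/(360 n^3), negligible here)
  ln(623) = 6.4345465
  n ln n = 623 * 6.4345465 = 4008.7225
  (1/2) ln(2 pi * 623) = (1/2) ln(3914.4244) = 4.1362
  1/(12*623) = 0.0001
  ln(623!) ~ 4008.7225 - 623 + 4.1362 + 0.0001 = 3389.8588
Convert to base 2: log2(623!) = 3389.8588 / ln 2 = 3389.8588 / 0.69314718 = 4890.5325
ceil(4890.5325) = 4891


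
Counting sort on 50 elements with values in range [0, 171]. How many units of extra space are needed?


Output array size: 50 (to store sorted result)
Count array size: 172 (one slot per possible value, range 0 to 171)
Total extra space = 50 + 172 = 222


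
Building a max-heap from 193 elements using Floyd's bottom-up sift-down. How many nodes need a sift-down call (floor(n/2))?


In a heap of 193 elements (0-indexed array):
  Last element index: 192
  Parent of last element: floor((192 - 1) / 2) = 95
  Internal nodes: indices 0 to 95
  Count = floor(193/2) = 96


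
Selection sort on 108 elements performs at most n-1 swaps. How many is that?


Each of the 107 passes places one element in its final position.
Pass 1: swap minimum into position 0
Pass 2: swap minimum of remaining into position 1
...
Pass 107: last two elements, one swap
Maximum swaps = 108 - 1 = 107


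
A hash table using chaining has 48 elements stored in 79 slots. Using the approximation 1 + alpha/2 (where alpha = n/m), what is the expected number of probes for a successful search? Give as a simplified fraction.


Load factor alpha = n/m = 48/79
Expected probes = 1 + alpha/2 = 1 + 48/(2*79)
= 1 + 48/158
= 158/158 + 48/158
= 206/158
Simplify: 103/79


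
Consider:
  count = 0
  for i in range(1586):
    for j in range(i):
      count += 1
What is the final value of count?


For each i, the inner loop runs i times:
  i=0: inner runs 0 times
  i=1: inner runs 1 time
  i=2: inner runs 2 times
  i=3: inner runs 3 times
  i=4: inner runs 4 times
  i=5: inner runs 5 times
  i=6: inner runs 6 times
  i=7: inner runs 7 times
  ...
Total = 0 + 1 + 2 + ... + 1585 = 1586*(1586-1)/2 = 1256905


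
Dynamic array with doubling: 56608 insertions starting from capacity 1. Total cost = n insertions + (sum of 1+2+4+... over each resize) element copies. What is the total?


n = 56608
Insertion costs: 56608
Resizes copy 1, 2, 4, ... up to the largest power of 2 that is <= n-1 = 56607, i.e. 32768.
Copy costs = 1 + 2 + 4 + 8 + 16 + 32 + 64 + 128 + 256 + 512 + 1024 + 2048 + 4096 + 8192 + 16384 + 32768 = 65535
Total = 56608 + 65535 = 122143


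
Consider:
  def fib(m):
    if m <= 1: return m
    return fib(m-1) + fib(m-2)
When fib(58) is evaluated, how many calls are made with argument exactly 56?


Let N(m) = number of times fib(m) is called while evaluating fib(58).
N(58) = 1 (the initial call).
N(57) = 1 (only fib(58) calls it).
For 1 <= m <= 56: fib(m) is called by fib(m+1) and fib(m+2), so
  N(m) = N(m+1) + N(m+2).
fib(0) is called only by fib(2), so N(0) = N(2).
Walk down from m=58:
  N(58)=1, N(57)=1, N(56)=2
N(56) = 2


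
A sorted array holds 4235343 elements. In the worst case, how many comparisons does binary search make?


Halving sequence: 4235343 -> 2117671 -> 1058835 -> 529417 -> 264708 -> 132354 -> 66177 -> 33088 -> 16544 -> 8272 -> 4136 -> 2068 -> 1034 -> 517 -> 258 -> 129 -> 64 -> 32 -> 16 -> 8 -> 4 -> 2 -> 1
Number of halvings = 22
Max comparisons = 22 + 1 = 23


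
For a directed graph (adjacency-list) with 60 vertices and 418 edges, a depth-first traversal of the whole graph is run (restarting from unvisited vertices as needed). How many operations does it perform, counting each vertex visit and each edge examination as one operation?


A full DFS traversal visits each vertex once and examines each edge once.
V = 60
E = 418
Sum = 60 + 418 = 478


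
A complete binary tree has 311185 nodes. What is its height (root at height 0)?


In a complete binary tree, level k holds nodes 2^k .. 2^(k+1)-1 (1-indexed).
Height = floor(log2(n)) = floor(log2(311185)) = 18
Check: 2^18 = 262144 <= 311185 < 524288 = 2^19


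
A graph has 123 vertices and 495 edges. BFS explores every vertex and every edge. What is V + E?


A full BFS traversal dequeues each vertex once and examines each edge once.
Vertex visits: 123
Edge visits: 495
V + E = 123 + 495 = 618


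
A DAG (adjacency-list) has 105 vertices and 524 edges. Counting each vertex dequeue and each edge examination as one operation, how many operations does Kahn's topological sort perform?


V = 105 (vertex processing)
E = 524 (edge processing)
V + E = 105 + 524 = 629


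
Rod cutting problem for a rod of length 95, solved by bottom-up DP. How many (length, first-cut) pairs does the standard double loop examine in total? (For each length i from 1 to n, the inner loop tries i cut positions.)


For each subproblem length i = 1..95, the inner loop considers i possible first cuts.
Total = 1 + 2 + ... + 95
= 95*(95+1)/2
= 95*96/2 = 4560


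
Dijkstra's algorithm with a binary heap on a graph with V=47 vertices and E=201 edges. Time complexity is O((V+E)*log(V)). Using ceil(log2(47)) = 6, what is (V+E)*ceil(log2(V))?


Dijkstra with a binary heap: each vertex is extracted once, each edge may relax once.
Each heap operation costs O(log V).
V + E = 47 + 201 = 248
ceil(log2(47)) = 6 (since 2^5 = 32 < 47 <= 64 = 2^6)
Total heap work = (V+E) * ceil(log2(V)) = 248 * 6 = 1488


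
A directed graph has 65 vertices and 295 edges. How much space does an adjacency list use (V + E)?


Adjacency list: one list head per vertex + one entry per edge
Vertex heads: 65
Edge entries: 295
Total = 65 + 295 = 360


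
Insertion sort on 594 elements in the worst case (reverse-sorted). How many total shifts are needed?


In the worst case (reverse-sorted), each element shifts past all previous:
  Element 1: 1 shifts
  Element 2: 2 shifts
  Element 3: 3 shifts
  Element 4: 4 shifts
  Element 5: 5 shifts
  ...
  Element 593: 593 shifts
Total = 1 + 2 + ... + 593
= 594*(594-1)/2 = 176121


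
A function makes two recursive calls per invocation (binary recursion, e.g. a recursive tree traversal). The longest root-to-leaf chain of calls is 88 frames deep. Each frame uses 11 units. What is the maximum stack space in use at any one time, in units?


Binary recursion: the two calls run one after the other, so only one root-to-leaf chain of frames is on the stack at a time.
Maximum depth (longest chain) = 88 frames
Each frame = 11 units
Max stack space = 88 * 11 = 968


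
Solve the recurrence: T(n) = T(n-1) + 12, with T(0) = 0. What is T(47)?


Unrolling the recurrence:
T(47) = T(46) + 12
       = T(45) + 12 + 12
       = T(44) + 12*3
       ...
       = T(0) + 12*47
       = 0 + 564 = 564


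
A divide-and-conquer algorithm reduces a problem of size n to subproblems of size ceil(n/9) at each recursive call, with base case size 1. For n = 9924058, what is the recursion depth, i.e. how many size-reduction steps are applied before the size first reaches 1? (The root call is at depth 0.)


Each step divides the size by 9 (rounding up); after k steps the size is ceil(n/9^k), which equals 1 exactly when 9^k >= n.
So the depth is the smallest k with 9^k >= 9924058, i.e. ceil(log_9(9924058)).
9^7 = 4782969 < 9924058 <= 43046721 = 9^8
Recursion depth = 8


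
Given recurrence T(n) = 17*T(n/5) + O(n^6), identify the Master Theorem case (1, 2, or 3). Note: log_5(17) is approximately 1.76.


Master Theorem parameters: a=17, b=5, c=6
log_b(a) = 1.76
Compare b^c with a: 5^6 = 15625 > 17, so c > log_b(a).
Comparing c=6 vs log_b(a)=1.76:
6 > 1.76 => Case 3
Result: T(n) = O(n^6)
Master Theorem case = 3


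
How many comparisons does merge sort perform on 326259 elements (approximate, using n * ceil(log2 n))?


Recursion depth: ceil(log2(326259)) = 19
Each recursion level merges n = 326259 elements
Total = 326259 * 19 = 6198921


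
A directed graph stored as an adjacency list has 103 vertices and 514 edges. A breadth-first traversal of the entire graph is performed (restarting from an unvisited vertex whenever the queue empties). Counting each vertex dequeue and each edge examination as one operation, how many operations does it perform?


A full BFS traversal dequeues each vertex once and examines each edge once.
Vertex visits: 103
Edge visits: 514
V + E = 103 + 514 = 617


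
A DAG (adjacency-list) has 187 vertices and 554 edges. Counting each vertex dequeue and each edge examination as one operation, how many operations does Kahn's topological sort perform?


V = 187 (vertex processing)
E = 554 (edge processing)
V + E = 187 + 554 = 741


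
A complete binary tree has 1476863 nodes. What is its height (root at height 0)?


In a complete binary tree, level k holds nodes 2^k .. 2^(k+1)-1 (1-indexed).
Height = floor(log2(n)) = floor(log2(1476863)) = 20
Check: 2^20 = 1048576 <= 1476863 < 2097152 = 2^21


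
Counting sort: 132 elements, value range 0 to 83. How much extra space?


n = 132 (output array)
k = 84 (count array for 84 distinct values)
Extra space = 132 + 84 = 216


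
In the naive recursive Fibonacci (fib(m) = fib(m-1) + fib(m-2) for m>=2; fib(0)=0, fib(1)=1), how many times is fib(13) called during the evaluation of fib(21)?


Let N(m) = number of times fib(m) is called while evaluating fib(21).
N(21) = 1 (the initial call).
N(20) = 1 (only fib(21) calls it).
For 1 <= m <= 19: fib(m) is called by fib(m+1) and fib(m+2), so
  N(m) = N(m+1) + N(m+2).
fib(0) is called only by fib(2), so N(0) = N(2).
Walk down from m=21:
  N(21)=1, N(20)=1, N(19)=2, N(18)=3, N(17)=5, N(16)=8, N(15)=13, N(14)=21, N(13)=34
N(13) = 34


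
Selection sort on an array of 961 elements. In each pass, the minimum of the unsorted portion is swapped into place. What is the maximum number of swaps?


Selection sort performs one swap per pass:
  Pass 1: find min in positions 0 to 960, swap with position 0
  Pass 2: find min in positions 1 to 960, swap with position 1
  Pass 3: find min in positions 2 to 960, swap with position 2
  Pass 4: find min in positions 3 to 960, swap with position 3
  Pass 5: find min in positions 4 to 960, swap with position 4
  ... (955 more passes)
Total passes (and swaps) = n - 1 = 961 - 1 = 960


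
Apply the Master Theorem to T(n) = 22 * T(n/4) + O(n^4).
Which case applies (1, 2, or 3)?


The Master Theorem: T(n) = a*T(n/b) + O(n^c)
  a = 22, b = 4, c = 4
log_b(a) = log_4(22) ~ 2.23
Compare b^c with a: 4^4 = 256 > 22, so c > log_b(a).
Since c > log_b(a), Case 3 applies.
T(n) = O(n^4)
Master Theorem case = 3


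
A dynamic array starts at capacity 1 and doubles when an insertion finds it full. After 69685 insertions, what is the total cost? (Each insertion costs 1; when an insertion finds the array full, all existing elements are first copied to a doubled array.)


Insertion cost: 69685 (one per element)
Resizes occur just before inserting elements 2, 3, 5, 9, ...
Elements copied at each resize: 1 + 2 + 4 + 8 + 16 + 32 + 64 + 128 + 256 + 512 + 1024 + 2048 + 4096 + 8192 + 16384 + 32768 + 65536
Sum of copies = 131071 (geometric series: 2^k - 1)
Total = 69685 + 131071 = 200756


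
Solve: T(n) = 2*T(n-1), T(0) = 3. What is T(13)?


Unrolling:
T(13) = 2*T(12) = 2^2*T(11) = ... = 2^13*T(0)
= 2^13 * 3
= 8192 * 3 = 24576


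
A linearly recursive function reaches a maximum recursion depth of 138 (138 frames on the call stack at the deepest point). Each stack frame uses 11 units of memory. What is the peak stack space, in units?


Maximum recursion depth = 138 frames
Memory per frame = 11 units
Total stack space = depth * frame_size
= 138 * 11 = 1518


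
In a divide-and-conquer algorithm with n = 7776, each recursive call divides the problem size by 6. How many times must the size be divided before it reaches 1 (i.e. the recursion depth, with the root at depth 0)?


Number of divisions = log_6(7776)
Sizes: 7776 -> 1296 -> 216 -> 36 -> 6 -> 1 (5 divisions)
Recursion depth = 5


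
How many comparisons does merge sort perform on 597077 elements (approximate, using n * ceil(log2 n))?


Recursion depth: ceil(log2(597077)) = 20
Each recursion level merges n = 597077 elements
Total = 597077 * 20 = 11941540


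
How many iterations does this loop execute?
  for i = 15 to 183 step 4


The loop variable i takes values starting at 15 and increments by 4 each iteration.
Sequence: i = 15, 19, 23, 27, 31, 35, 39, 43, 47, ...
The upper bound 183 is inclusive, so the count is floor((last - first) / step) + 1:
floor((183 - 15) / 4) + 1 = floor(168/4) + 1 = 42 + 1 = 43


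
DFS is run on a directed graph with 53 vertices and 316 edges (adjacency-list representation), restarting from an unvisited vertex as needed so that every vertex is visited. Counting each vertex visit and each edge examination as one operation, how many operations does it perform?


A full DFS traversal processes each vertex exactly once (push/pop on stack).
Each directed edge is examined once.
V = 53, E = 316
V + E = 369


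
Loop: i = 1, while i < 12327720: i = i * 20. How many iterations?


i multiplies by 20 each step:
i = 1 -> 20 -> 400 -> 8000 -> 160000 -> 3200000 -> 64000000 (stop)
Iterations = ceil(log_20(12327720)) = 6


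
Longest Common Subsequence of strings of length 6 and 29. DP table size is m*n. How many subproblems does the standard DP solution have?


DP table indexed by positions in both strings.
First string: 6 positions
Second string: 29 positions
Total = 6 * 29 = 174


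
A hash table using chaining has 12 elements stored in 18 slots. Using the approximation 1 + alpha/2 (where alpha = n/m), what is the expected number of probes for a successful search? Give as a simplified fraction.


Load factor alpha = n/m = 12/18
Expected probes = 1 + alpha/2 = 1 + 12/(2*18)
= 1 + 12/36
= 36/36 + 12/36
= 48/36
Simplify: 4/3


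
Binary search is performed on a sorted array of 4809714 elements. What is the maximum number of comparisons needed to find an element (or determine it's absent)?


Binary search halves the search space each comparison:
  Step 1: search space = 4809714 -> 2404857
  Step 2: search space = 2404857 -> 1202428
  Step 3: search space = 1202428 -> 601214
  Step 4: search space = 601214 -> 300607
  Step 5: search space = 300607 -> 150303
  Step 6: search space = 150303 -> 75151
  Step 7: search space = 75151 -> 37575
  Step 8: search space = 37575 -> 18787
  Step 9: search space = 18787 -> 9393
  Step 10: search space = 9393 -> 4696
  Step 11: search space = 4696 -> 2348
  Step 12: search space = 2348 -> 1174
  Step 13: search space = 1174 -> 587
  Step 14: search space = 587 -> 293
  Step 15: search space = 293 -> 146
  Step 16: search space = 146 -> 73
  Step 17: search space = 73 -> 36
  Step 18: search space = 36 -> 18
  Step 19: search space = 18 -> 9
  Step 20: search space = 9 -> 4
  Step 21: search space = 4 -> 2
  Step 22: search space = 2 -> 1
  Step 23: search space = 1 (final check)
Maximum comparisons = floor(log2(4809714)) + 1 = 22 + 1 = 23


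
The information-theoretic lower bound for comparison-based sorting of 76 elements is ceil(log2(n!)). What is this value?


A binary decision tree of height h has at most 2^h leaves and needs at least n! of them, so h >= ceil(log2(n!)).
76! is far too large to multiply out, so use Stirling's series:
  ln(n!) ~ n ln n - n + (1/2) ln(2 pi n) + 1/(12n)  (error below 1/(360 n^3), negligible here)
  ln(76) = 4.3307333
  n ln n = 76 * 4.3307333 = 329.1357
  (1/2) ln(2 pi * 76) = (1/2) ln(477.5221) = 3.0843
  1/(12*76) = 0.0011
  ln(76!) ~ 329.1357 - 76 + 3.0843 + 0.0011 = 256.2211
Convert to base 2: log2(76!) = 256.2211 / ln 2 = 256.2211 / 0.69314718 = 369.6489
ceil(369.6489) = 370


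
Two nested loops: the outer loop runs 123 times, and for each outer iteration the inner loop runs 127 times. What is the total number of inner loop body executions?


Outer loop: 123 iterations
Inner loop: 127 iterations per outer iteration
Total = 123 * 127 = 15621


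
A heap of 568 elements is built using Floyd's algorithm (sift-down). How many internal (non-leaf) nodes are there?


Leaf nodes occupy roughly half the array.
Sift-down is called for each internal node, starting from the last one.
Internal nodes = floor(n/2) = floor(568/2) = 284


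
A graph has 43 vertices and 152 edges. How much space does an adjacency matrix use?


Adjacency matrix: V x V grid of entries
Space = V^2 = 43^2 = 43 * 43 = 1849


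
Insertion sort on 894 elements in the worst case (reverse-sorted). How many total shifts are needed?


In the worst case (reverse-sorted), each element shifts past all previous:
  Element 1: 1 shifts
  Element 2: 2 shifts
  Element 3: 3 shifts
  Element 4: 4 shifts
  Element 5: 5 shifts
  ...
  Element 893: 893 shifts
Total = 1 + 2 + ... + 893
= 894*(894-1)/2 = 399171


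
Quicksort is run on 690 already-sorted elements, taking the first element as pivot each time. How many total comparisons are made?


Sum of comparisons per partition:
689 + 688 + ... + 1 + 0
= 690 * (690 - 1) / 2
= 690 * 689 / 2
= 237705


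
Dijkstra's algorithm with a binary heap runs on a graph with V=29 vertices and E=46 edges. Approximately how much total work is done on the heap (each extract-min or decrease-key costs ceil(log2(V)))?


Dijkstra with a binary heap: each vertex is extracted once, each edge may relax once.
Each heap operation costs O(log V).
V + E = 29 + 46 = 75
ceil(log2(29)) = 5 (since 2^4 = 16 < 29 <= 32 = 2^5)
Total heap work = (V+E) * ceil(log2(V)) = 75 * 5 = 375


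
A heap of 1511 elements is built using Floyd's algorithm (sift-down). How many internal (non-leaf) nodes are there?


Leaf nodes occupy roughly half the array.
Sift-down is called for each internal node, starting from the last one.
Internal nodes = floor(n/2) = floor(1511/2) = 755


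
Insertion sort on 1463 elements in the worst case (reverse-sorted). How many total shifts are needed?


In the worst case (reverse-sorted), each element shifts past all previous:
  Element 1: 1 shifts
  Element 2: 2 shifts
  Element 3: 3 shifts
  Element 4: 4 shifts
  Element 5: 5 shifts
  ...
  Element 1462: 1462 shifts
Total = 1 + 2 + ... + 1462
= 1463*(1463-1)/2 = 1069453


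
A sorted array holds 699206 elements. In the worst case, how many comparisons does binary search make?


Halving sequence: 699206 -> 349603 -> 174801 -> 87400 -> 43700 -> 21850 -> 10925 -> 5462 -> 2731 -> 1365 -> 682 -> 341 -> 170 -> 85 -> 42 -> 21 -> 10 -> 5 -> 2 -> 1
Number of halvings = 19
Max comparisons = 19 + 1 = 20


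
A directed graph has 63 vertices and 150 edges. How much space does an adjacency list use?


Adjacency list: one list head per vertex + one entry per edge
Vertex heads: 63
Edge entries: 150
Total = 63 + 150 = 213


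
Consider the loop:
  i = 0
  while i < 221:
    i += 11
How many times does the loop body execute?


Starting at i = 0, each iteration adds 11.
Iterations until i >= 221:
  Iteration 1: i = 0 -> i = 11
  Iteration 2: i = 11 -> i = 22
  Iteration 3: i = 22 -> i = 33
  Iteration 4: i = 33 -> i = 44
  Iteration 5: i = 44 -> i = 55
  Iteration 6: i = 55 -> i = 66
  Iteration 7: i = 66 -> i = 77
  Iteration 8: i = 77 -> i = 88
  ... continuing ...
Total iterations = ceil(221/11) = 21


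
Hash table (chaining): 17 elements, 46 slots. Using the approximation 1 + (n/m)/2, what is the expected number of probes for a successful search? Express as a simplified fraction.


Computing expected probes:
alpha = 17/46
= 1 + alpha/2
= 1 + 17/(2*46)
= (2*46 + 17) / (2*46)
= 109/92


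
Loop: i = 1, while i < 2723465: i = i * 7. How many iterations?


i multiplies by 7 each step:
i = 1 -> 7 -> 49 -> 343 -> 2401 -> 16807 -> 117649 -> 823543 -> 5764801 (stop)
Iterations = ceil(log_7(2723465)) = 8


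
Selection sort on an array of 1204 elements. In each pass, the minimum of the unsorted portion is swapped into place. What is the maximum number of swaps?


Selection sort performs one swap per pass:
  Pass 1: find min in positions 0 to 1203, swap with position 0
  Pass 2: find min in positions 1 to 1203, swap with position 1
  Pass 3: find min in positions 2 to 1203, swap with position 2
  Pass 4: find min in positions 3 to 1203, swap with position 3
  Pass 5: find min in positions 4 to 1203, swap with position 4
  ... (1198 more passes)
Total passes (and swaps) = n - 1 = 1204 - 1 = 1203


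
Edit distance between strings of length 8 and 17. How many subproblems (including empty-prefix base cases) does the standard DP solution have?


The table includes base cases (empty prefixes).
Rows: (m+1) = 9
Columns: (n+1) = 18
Total = 9 * 18 = 162


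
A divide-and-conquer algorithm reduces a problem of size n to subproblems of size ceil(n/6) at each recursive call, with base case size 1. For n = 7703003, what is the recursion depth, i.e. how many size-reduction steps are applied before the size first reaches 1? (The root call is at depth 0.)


Each step divides the size by 6 (rounding up); after k steps the size is ceil(n/6^k), which equals 1 exactly when 6^k >= n.
So the depth is the smallest k with 6^k >= 7703003, i.e. ceil(log_6(7703003)).
6^8 = 1679616 < 7703003 <= 10077696 = 6^9
Recursion depth = 9


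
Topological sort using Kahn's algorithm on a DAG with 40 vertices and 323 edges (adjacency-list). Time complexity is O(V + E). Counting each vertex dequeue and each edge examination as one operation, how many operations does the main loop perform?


Kahn's algorithm:
  1. Compute in-degrees: O(V + E)
  2. Process queue: each vertex dequeued once (O(V))
     each edge examined once (O(E))
Total = V + E = 40 + 323 = 363


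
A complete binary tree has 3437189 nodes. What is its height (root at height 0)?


In a complete binary tree, level k holds nodes 2^k .. 2^(k+1)-1 (1-indexed).
Height = floor(log2(n)) = floor(log2(3437189)) = 21
Check: 2^21 = 2097152 <= 3437189 < 4194304 = 2^22


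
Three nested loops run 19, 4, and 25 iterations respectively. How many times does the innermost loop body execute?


Loop 1 (outermost): 19 iterations
Loop 2 (middle): 4 iterations per outer
Loop 3 (innermost): 25 iterations per middle
Total = 19 * 4 * 25 = 1900


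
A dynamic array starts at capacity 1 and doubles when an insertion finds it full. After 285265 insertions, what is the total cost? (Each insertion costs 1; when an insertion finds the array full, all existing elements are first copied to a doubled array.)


Insertion cost: 285265 (one per element)
Resizes occur just before inserting elements 2, 3, 5, 9, ...
Elements copied at each resize: 1 + 2 + 4 + 8 + 16 + 32 + 64 + 128 + 256 + 512 + 1024 + 2048 + 4096 + 8192 + 16384 + 32768 + 65536 + 131072 + 262144
Sum of copies = 524287 (geometric series: 2^k - 1)
Total = 285265 + 524287 = 809552


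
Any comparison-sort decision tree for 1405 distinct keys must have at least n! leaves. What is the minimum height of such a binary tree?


A binary decision tree of height h has at most 2^h leaves and needs at least n! of them, so h >= ceil(log2(n!)).
1405! is far too large to multiply out, so use Stirling's series:
  ln(n!) ~ n ln n - n + (1/2) ln(2 pi n) + 1/(12n)  (error below 1/(360 n^3), negligible here)
  ln(1405) = 7.2477926
  n ln n = 1405 * 7.2477926 = 10183.1486
  (1/2) ln(2 pi * 1405) = (1/2) ln(8827.8754) = 4.5428
  1/(12*1405) = 0.0001
  ln(1405!) ~ 10183.1486 - 1405 + 4.5428 + 0.0001 = 8782.6915
Convert to base 2: log2(1405!) = 8782.6915 / ln 2 = 8782.6915 / 0.69314718 = 12670.7455
ceil(12670.7455) = 12671


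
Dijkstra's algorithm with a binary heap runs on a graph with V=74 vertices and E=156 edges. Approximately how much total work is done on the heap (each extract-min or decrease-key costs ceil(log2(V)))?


Dijkstra with a binary heap: each vertex is extracted once, each edge may relax once.
Each heap operation costs O(log V).
V + E = 74 + 156 = 230
ceil(log2(74)) = 7 (since 2^6 = 64 < 74 <= 128 = 2^7)
Total heap work = (V+E) * ceil(log2(V)) = 230 * 7 = 1610


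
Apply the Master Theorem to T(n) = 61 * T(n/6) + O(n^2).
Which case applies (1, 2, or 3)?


The Master Theorem: T(n) = a*T(n/b) + O(n^c)
  a = 61, b = 6, c = 2
log_b(a) = log_6(61) ~ 2.294
Compare b^c with a: 6^2 = 36 < 61, so c < log_b(a).
Since c < log_b(a), Case 1 applies.
T(n) = O(n^(log_6 61)) ~ O(n^2.294)
Master Theorem case = 1


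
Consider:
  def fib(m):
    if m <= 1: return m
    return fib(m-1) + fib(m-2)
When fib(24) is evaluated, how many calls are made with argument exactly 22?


Let N(m) = number of times fib(m) is called while evaluating fib(24).
N(24) = 1 (the initial call).
N(23) = 1 (only fib(24) calls it).
For 1 <= m <= 22: fib(m) is called by fib(m+1) and fib(m+2), so
  N(m) = N(m+1) + N(m+2).
fib(0) is called only by fib(2), so N(0) = N(2).
Walk down from m=24:
  N(24)=1, N(23)=1, N(22)=2
N(22) = 2


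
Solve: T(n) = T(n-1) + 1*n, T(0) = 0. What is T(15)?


Expanding the recurrence:
T(15) = T(14) + 1*15
       = T(13) + 1*14 + 1*15
       ...
       = T(0) + 1*(1 + 2 + ... + 15)
       = 0 + 1 * 15*16/2
       = 0 + 1 * 120
       = 0 + 120 = 120


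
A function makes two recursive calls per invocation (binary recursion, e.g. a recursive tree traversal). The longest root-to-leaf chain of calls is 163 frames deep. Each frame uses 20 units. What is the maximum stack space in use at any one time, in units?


Binary recursion: the two calls run one after the other, so only one root-to-leaf chain of frames is on the stack at a time.
Maximum depth (longest chain) = 163 frames
Each frame = 20 units
Max stack space = 163 * 20 = 3260


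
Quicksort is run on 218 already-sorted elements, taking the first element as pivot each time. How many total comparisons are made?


Sum of comparisons per partition:
217 + 216 + ... + 1 + 0
= 218 * (218 - 1) / 2
= 218 * 217 / 2
= 23653


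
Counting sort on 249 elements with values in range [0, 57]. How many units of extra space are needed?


Output array size: 249 (to store sorted result)
Count array size: 58 (one slot per possible value, range 0 to 57)
Total extra space = 249 + 58 = 307


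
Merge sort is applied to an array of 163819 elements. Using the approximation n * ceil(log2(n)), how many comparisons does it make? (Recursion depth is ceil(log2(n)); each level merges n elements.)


Merge sort divides the array into halves recursively.
Number of levels = ceil(log2(163819)) = 18
At each level, approximately n = 163819 comparisons are needed for merging.
Total comparisons ~ n * ceil(log2(n)) = 163819 * 18 = 2948742


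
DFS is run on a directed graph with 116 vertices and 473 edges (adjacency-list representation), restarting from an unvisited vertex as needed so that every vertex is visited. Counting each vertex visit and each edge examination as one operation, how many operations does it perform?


A full DFS traversal processes each vertex exactly once (push/pop on stack).
Each directed edge is examined once.
V = 116, E = 473
V + E = 589


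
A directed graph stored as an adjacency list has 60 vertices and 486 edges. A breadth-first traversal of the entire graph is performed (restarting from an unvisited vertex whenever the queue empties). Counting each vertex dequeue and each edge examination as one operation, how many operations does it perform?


A full BFS traversal dequeues each vertex once and examines each edge once.
Vertex visits: 60
Edge visits: 486
V + E = 60 + 486 = 546


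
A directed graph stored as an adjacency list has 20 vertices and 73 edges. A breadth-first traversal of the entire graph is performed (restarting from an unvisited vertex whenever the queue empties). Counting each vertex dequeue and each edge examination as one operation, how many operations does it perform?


A full BFS traversal dequeues each vertex once and examines each edge once.
Vertex visits: 20
Edge visits: 73
V + E = 20 + 73 = 93


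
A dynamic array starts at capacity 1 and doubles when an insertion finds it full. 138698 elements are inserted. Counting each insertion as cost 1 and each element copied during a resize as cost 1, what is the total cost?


n = 138698
Insertion costs: 138698
Resizes copy 1, 2, 4, ... up to the largest power of 2 that is <= n-1 = 138697, i.e. 131072.
Copy costs = 1 + 2 + 4 + 8 + 16 + 32 + 64 + 128 + 256 + 512 + 1024 + 2048 + 4096 + 8192 + 16384 + 32768 + 65536 + 131072 = 262143
Total = 138698 + 262143 = 400841


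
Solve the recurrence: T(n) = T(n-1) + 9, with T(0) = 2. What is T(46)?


Unrolling the recurrence:
T(46) = T(45) + 9
       = T(44) + 9 + 9
       = T(43) + 9*3
       ...
       = T(0) + 9*46
       = 2 + 414 = 416


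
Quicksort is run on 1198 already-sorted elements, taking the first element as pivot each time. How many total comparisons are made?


Sum of comparisons per partition:
1197 + 1196 + ... + 1 + 0
= 1198 * (1198 - 1) / 2
= 1198 * 1197 / 2
= 717003


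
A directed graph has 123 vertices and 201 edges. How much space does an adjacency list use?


Adjacency list: one list head per vertex + one entry per edge
Vertex heads: 123
Edge entries: 201
Total = 123 + 201 = 324


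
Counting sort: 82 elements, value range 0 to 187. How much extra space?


n = 82 (output array)
k = 188 (count array for 188 distinct values)
Extra space = 82 + 188 = 270
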